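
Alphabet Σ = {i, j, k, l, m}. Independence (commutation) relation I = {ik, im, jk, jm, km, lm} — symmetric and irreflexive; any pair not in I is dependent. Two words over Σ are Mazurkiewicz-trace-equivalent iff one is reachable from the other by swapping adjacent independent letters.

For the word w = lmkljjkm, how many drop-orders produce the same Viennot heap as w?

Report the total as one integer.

piece 0:l — minimal
piece 1:m — minimal
piece 2:k rests on {0:l}
piece 3:l rests on {2:k}
piece 4:j rests on {3:l}
piece 5:j rests on {4:j}
piece 6:k rests on {3:l}
piece 7:m rests on {1:m}
minimal pieces: {0:l, 1:m}
ways to finish when only these pieces remain (= sum over removing one remaining piece with nothing left below it):
  1 left: {5}→1  {6}→1  {7}→1
  2 left: {1,7}→1  {4,5}→1  {5,6}→2  {5,7}→2  {6,7}→2
  3 left: {1,5,7}→3  {1,6,7}→3  {4,5,6}→3  {4,5,7}→3  {5,6,7}→6
  4 left: {1,4,5,7}→6  {1,5,6,7}→12  {3,4,5,6}→3  {4,5,6,7}→12
  5 left: {1,4,5,6,7}→30  {2,3,4,5,6}→3  {3,4,5,6,7}→15
  6 left: {0,2,3,4,5,6}→3  {1,3,4,5,6,7}→45  {2,3,4,5,6,7}→18
  placing 0:l first → 63 extensions
  placing 1:m first → 21 extensions
total linear extensions = 84

84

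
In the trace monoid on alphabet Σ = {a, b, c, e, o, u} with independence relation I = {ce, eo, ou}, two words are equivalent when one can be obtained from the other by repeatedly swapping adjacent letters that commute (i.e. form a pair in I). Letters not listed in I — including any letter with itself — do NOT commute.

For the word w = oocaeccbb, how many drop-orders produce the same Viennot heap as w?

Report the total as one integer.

#0=o has no predecessor
#1=o depends on [0:o]
#2=c depends on [1:o]
#3=a depends on [2:c]
#4=e depends on [3:a]
#5=c depends on [3:a]
#6=c depends on [5:c]
#7=b depends on [4:e, 6:c]
#8=b depends on [7:b]
sources: [0:o]
N(rest) = Σ N(rest − s) over sources s of rest; N(one piece) = 1:
  size 1 → [8]=1
  size 2 → [7,8]=1
  size 3 → [4,7,8]=1  [6,7,8]=1
  size 4 → [4,6,7,8]=2  [5,6,7,8]=1
  size 5 → [4,5,6,7,8]=3
  size 6 → [3,4,5,6,7,8]=3
  size 7 → [2,3,4,5,6,7,8]=3
  first=0(o) contributes 3

3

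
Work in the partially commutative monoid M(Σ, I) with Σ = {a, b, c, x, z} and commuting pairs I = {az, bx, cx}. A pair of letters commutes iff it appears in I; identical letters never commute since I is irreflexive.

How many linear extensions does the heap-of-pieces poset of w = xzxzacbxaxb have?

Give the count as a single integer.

12

drop 0:x onto floor
drop 1:z onto {0:x}
drop 2:x onto {1:z}
drop 3:z onto {2:x}
drop 4:a onto {2:x}
drop 5:c onto {3:z, 4:a}
drop 6:b onto {5:c}
drop 7:x onto {3:z, 4:a}
drop 8:a onto {6:b, 7:x}
drop 9:x onto {8:a}
drop 10:b onto {8:a}
ground layer = {0:x}
drop-orders for the pieces not yet dropped (sum over which currently-grounded one goes next):
  1 to go: {9} 1  {10} 1
  2 to go: {9,10} 2
  3 to go: {8,9,10} 2
  4 to go: {6,8,9,10} 2  {7,8,9,10} 2
  5 to go: {5,6,8,9,10} 2  {6,7,8,9,10} 4
  6 to go: {5,6,7,8,9,10} 6
  7 to go: {3,5,6,7,8,9,10} 6  {4,5,6,7,8,9,10} 6
  8 to go: {3,4,5,6,7,8,9,10} 12
  9 to go: {2,3,4,5,6,7,8,9,10} 12
  if 0:x drops first: 12 orders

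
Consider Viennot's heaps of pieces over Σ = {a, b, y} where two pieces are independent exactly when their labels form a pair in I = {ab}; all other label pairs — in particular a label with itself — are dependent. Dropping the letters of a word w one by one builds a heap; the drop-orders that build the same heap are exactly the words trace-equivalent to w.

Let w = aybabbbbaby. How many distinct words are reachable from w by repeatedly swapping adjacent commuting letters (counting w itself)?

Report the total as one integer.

drop 0:a onto floor
drop 1:y onto {0:a}
drop 2:b onto {1:y}
drop 3:a onto {1:y}
drop 4:b onto {2:b}
drop 5:b onto {4:b}
drop 6:b onto {5:b}
drop 7:b onto {6:b}
drop 8:a onto {3:a}
drop 9:b onto {7:b}
drop 10:y onto {8:a, 9:b}
ground layer = {0:a}
drop-orders for the pieces not yet dropped (sum over which currently-grounded one goes next):
  1 to go: {10} 1
  2 to go: {8,10} 1  {9,10} 1
  3 to go: {3,8,10} 1  {7,9,10} 1  {8,9,10} 2
  4 to go: {3,8,9,10} 3  {6,7,9,10} 1  {7,8,9,10} 3
  5 to go: {3,7,8,9,10} 6  {5,6,7,9,10} 1  {6,7,8,9,10} 4
  6 to go: {3,6,7,8,9,10} 10  {4,5,6,7,9,10} 1  {5,6,7,8,9,10} 5
  7 to go: {2,4,5,6,7,9,10} 1  {3,5,6,7,8,9,10} 15  {4,5,6,7,8,9,10} 6
  8 to go: {2,4,5,6,7,8,9,10} 7  {3,4,5,6,7,8,9,10} 21
  9 to go: {2,3,4,5,6,7,8,9,10} 28
  if 0:a drops first: 28 orders

28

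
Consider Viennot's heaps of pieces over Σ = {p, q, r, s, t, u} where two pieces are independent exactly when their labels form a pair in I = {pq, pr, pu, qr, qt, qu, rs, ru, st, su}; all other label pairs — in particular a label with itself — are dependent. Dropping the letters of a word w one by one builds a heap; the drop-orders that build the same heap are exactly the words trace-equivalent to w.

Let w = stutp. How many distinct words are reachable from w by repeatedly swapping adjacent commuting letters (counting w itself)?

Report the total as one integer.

4

drop 0:s onto floor
drop 1:t onto floor
drop 2:u onto {1:t}
drop 3:t onto {2:u}
drop 4:p onto {0:s, 3:t}
ground layer = {0:s, 1:t}
drop-orders for the pieces not yet dropped (sum over which currently-grounded one goes next):
  1 to go: {4} 1
  2 to go: {0,4} 1  {3,4} 1
  3 to go: {0,3,4} 2  {2,3,4} 1
  if 0:s drops first: 1 orders
  if 1:t drops first: 3 orders
heap linearizations: 4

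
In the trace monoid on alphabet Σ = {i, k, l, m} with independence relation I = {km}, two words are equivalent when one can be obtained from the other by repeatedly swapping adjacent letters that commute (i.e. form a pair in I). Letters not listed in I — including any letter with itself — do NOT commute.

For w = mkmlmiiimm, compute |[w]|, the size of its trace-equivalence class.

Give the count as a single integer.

3

piece 0:m — minimal
piece 1:k — minimal
piece 2:m rests on {0:m}
piece 3:l rests on {1:k, 2:m}
piece 4:m rests on {3:l}
piece 5:i rests on {4:m}
piece 6:i rests on {5:i}
piece 7:i rests on {6:i}
piece 8:m rests on {7:i}
piece 9:m rests on {8:m}
minimal pieces: {0:m, 1:k}
ways to finish when only these pieces remain (= sum over removing one remaining piece with nothing left below it):
  1 left: {9}→1
  2 left: {8,9}→1
  3 left: {7,8,9}→1
  4 left: {6,7,8,9}→1
  5 left: {5,6,7,8,9}→1
  6 left: {4,5,6,7,8,9}→1
  7 left: {3,4,5,6,7,8,9}→1
  8 left: {1,3,4,5,6,7,8,9}→1  {2,3,4,5,6,7,8,9}→1
  placing 0:m first → 2 extensions
  placing 1:k first → 1 extensions
total linear extensions = 3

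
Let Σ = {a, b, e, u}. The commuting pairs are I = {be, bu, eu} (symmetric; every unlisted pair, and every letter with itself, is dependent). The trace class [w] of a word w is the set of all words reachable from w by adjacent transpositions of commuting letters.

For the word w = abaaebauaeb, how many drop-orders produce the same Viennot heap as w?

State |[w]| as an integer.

4

#0=a has no predecessor
#1=b depends on [0:a]
#2=a depends on [1:b]
#3=a depends on [2:a]
#4=e depends on [3:a]
#5=b depends on [3:a]
#6=a depends on [4:e, 5:b]
#7=u depends on [6:a]
#8=a depends on [7:u]
#9=e depends on [8:a]
#10=b depends on [8:a]
sources: [0:a]
N(rest) = Σ N(rest − s) over sources s of rest; N(one piece) = 1:
  size 1 → [9]=1  [10]=1
  size 2 → [9,10]=2
  size 3 → [8,9,10]=2
  size 4 → [7,8,9,10]=2
  size 5 → [6,7,8,9,10]=2
  size 6 → [4,6,7,8,9,10]=2  [5,6,7,8,9,10]=2
  size 7 → [4,5,6,7,8,9,10]=4
  size 8 → [3,4,5,6,7,8,9,10]=4
  size 9 → [2,3,4,5,6,7,8,9,10]=4
  first=0(a) contributes 4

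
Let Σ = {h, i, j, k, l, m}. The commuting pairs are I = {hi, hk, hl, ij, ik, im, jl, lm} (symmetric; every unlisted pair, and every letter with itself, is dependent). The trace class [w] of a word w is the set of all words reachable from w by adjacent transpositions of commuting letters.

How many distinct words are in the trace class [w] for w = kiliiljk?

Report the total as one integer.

piece 0:k — minimal
piece 1:i — minimal
piece 2:l rests on {0:k, 1:i}
piece 3:i rests on {2:l}
piece 4:i rests on {3:i}
piece 5:l rests on {4:i}
piece 6:j rests on {0:k}
piece 7:k rests on {5:l, 6:j}
minimal pieces: {0:k, 1:i}
ways to finish when only these pieces remain (= sum over removing one remaining piece with nothing left below it):
  1 left: {7}→1
  2 left: {5,7}→1  {6,7}→1
  3 left: {4,5,7}→1  {5,6,7}→2
  4 left: {3,4,5,7}→1  {4,5,6,7}→3
  5 left: {2,3,4,5,7}→1  {3,4,5,6,7}→4
  6 left: {1,2,3,4,5,7}→1  {2,3,4,5,6,7}→5
  placing 0:k first → 6 extensions
  placing 1:i first → 5 extensions
total linear extensions = 11

11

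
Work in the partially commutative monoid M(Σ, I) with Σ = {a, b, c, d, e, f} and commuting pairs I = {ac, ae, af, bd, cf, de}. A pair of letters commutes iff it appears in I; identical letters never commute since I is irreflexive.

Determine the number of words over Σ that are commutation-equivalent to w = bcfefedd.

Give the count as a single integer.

0(b) covers ∅
1(c) covers 0:b
2(f) covers 0:b
3(e) covers 1:c, 2:f
4(f) covers 3:e
5(e) covers 4:f
6(d) covers 4:f
7(d) covers 6:d
floor of heap: 0:b
completions by unplaced set U, small U first (add the entries for U minus each lowest piece of U):
  |U|=1: {5}:1  {7}:1
  |U|=2: {5,7}:2  {6,7}:1
  |U|=3: {5,6,7}:3
  |U|=4: {4,5,6,7}:3
  |U|=5: {3,4,5,6,7}:3
  |U|=6: {1,3,4,5,6,7}:3  {2,3,4,5,6,7}:3
  start at 0(b): 6

6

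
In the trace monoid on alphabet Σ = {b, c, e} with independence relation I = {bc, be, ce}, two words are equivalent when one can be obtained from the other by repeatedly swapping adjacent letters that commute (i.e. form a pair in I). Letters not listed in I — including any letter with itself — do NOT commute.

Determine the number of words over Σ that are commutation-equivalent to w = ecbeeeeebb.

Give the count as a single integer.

piece 0:e — minimal
piece 1:c — minimal
piece 2:b — minimal
piece 3:e rests on {0:e}
piece 4:e rests on {3:e}
piece 5:e rests on {4:e}
piece 6:e rests on {5:e}
piece 7:e rests on {6:e}
piece 8:b rests on {2:b}
piece 9:b rests on {8:b}
minimal pieces: {0:e, 1:c, 2:b}
ways to finish when only these pieces remain (= sum over removing one remaining piece with nothing left below it):
  1 left: {1}→1  {7}→1  {9}→1
  2 left: {1,7}→2  {1,9}→2  {6,7}→1  {7,9}→2  {8,9}→1
  3 left: {1,6,7}→3  {1,7,9}→6  {1,8,9}→3  {2,8,9}→1  {5,6,7}→1  {6,7,9}→3  {7,8,9}→3
  4 left: {1,2,8,9}→4  {1,5,6,7}→4  {1,6,7,9}→12  {1,7,8,9}→12  {2,7,8,9}→4  {4,5,6,7}→1  {5,6,7,9}→4  {6,7,8,9}→6
  5 left: {1,2,7,8,9}→20  {1,4,5,6,7}→5  {1,5,6,7,9}→20  {1,6,7,8,9}→30  {2,6,7,8,9}→10  {3,4,5,6,7}→1  {4,5,6,7,9}→5  {5,6,7,8,9}→10
  6 left: {0,3,4,5,6,7}→1  {1,2,6,7,8,9}→60  {1,3,4,5,6,7}→6  {1,4,5,6,7,9}→30  {1,5,6,7,8,9}→60  {2,5,6,7,8,9}→20  {3,4,5,6,7,9}→6  {4,5,6,7,8,9}→15
  7 left: {0,1,3,4,5,6,7}→7  {0,3,4,5,6,7,9}→7  {1,2,5,6,7,8,9}→140  {1,3,4,5,6,7,9}→42  {1,4,5,6,7,8,9}→105  {2,4,5,6,7,8,9}→35  {3,4,5,6,7,8,9}→21
  8 left: {0,1,3,4,5,6,7,9}→56  {0,3,4,5,6,7,8,9}→28  {1,2,4,5,6,7,8,9}→280  {1,3,4,5,6,7,8,9}→168  {2,3,4,5,6,7,8,9}→56
  placing 0:e first → 504 extensions
  placing 1:c first → 84 extensions
  placing 2:b first → 252 extensions
total linear extensions = 840

840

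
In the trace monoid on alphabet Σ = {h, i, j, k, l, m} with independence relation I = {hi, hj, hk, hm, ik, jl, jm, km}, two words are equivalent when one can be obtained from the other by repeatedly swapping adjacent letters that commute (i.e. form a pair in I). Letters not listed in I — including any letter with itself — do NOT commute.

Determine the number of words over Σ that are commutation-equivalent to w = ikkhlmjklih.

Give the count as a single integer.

#0=i has no predecessor
#1=k has no predecessor
#2=k depends on [1:k]
#3=h has no predecessor
#4=l depends on [0:i, 2:k, 3:h]
#5=m depends on [4:l]
#6=j depends on [0:i, 2:k]
#7=k depends on [4:l, 6:j]
#8=l depends on [5:m, 7:k]
#9=i depends on [8:l]
#10=h depends on [8:l]
sources: [0:i, 1:k, 3:h]
N(rest) = Σ N(rest − s) over sources s of rest; N(one piece) = 1:
  size 1 → [9]=1  [10]=1
  size 2 → [9,10]=2
  size 3 → [8,9,10]=2
  size 4 → [5,8,9,10]=2  [7,8,9,10]=2
  size 5 → [5,7,8,9,10]=4  [6,7,8,9,10]=2
  size 6 → [4,5,7,8,9,10]=4  [5,6,7,8,9,10]=6
  size 7 → [3,4,5,7,8,9,10]=4  [4,5,6,7,8,9,10]=10
  size 8 → [0,4,5,6,7,8,9,10]=10  [2,4,5,6,7,8,9,10]=10  [3,4,5,6,7,8,9,10]=14
  size 9 → [0,2,4,5,6,7,8,9,10]=20  [0,3,4,5,6,7,8,9,10]=24  [1,2,4,5,6,7,8,9,10]=10  [2,3,4,5,6,7,8,9,10]=24
  first=0(i) contributes 34
  first=1(k) contributes 68
  first=3(h) contributes 30
|[w]| = 132

132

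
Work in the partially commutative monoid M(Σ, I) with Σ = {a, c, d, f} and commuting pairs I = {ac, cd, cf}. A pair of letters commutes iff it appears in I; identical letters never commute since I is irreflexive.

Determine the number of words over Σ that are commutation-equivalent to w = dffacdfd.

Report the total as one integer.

8

#0=d has no predecessor
#1=f depends on [0:d]
#2=f depends on [1:f]
#3=a depends on [2:f]
#4=c has no predecessor
#5=d depends on [3:a]
#6=f depends on [5:d]
#7=d depends on [6:f]
sources: [0:d, 4:c]
N(rest) = Σ N(rest − s) over sources s of rest; N(one piece) = 1:
  size 1 → [4]=1  [7]=1
  size 2 → [4,7]=2  [6,7]=1
  size 3 → [4,6,7]=3  [5,6,7]=1
  size 4 → [3,5,6,7]=1  [4,5,6,7]=4
  size 5 → [2,3,5,6,7]=1  [3,4,5,6,7]=5
  size 6 → [1,2,3,5,6,7]=1  [2,3,4,5,6,7]=6
  first=0(d) contributes 7
  first=4(c) contributes 1
|[w]| = 8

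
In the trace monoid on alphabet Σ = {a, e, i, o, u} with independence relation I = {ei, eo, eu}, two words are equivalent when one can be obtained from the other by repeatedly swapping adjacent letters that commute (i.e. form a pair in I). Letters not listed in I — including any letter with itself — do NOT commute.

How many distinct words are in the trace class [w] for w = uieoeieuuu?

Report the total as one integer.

120

0(u) covers ∅
1(i) covers 0:u
2(e) covers ∅
3(o) covers 1:i
4(e) covers 2:e
5(i) covers 3:o
6(e) covers 4:e
7(u) covers 5:i
8(u) covers 7:u
9(u) covers 8:u
floor of heap: 0:u, 2:e
completions by unplaced set U, small U first (add the entries for U minus each lowest piece of U):
  |U|=1: {6}:1  {9}:1
  |U|=2: {4,6}:1  {6,9}:2  {8,9}:1
  |U|=3: {2,4,6}:1  {4,6,9}:3  {6,8,9}:3  {7,8,9}:1
  |U|=4: {2,4,6,9}:4  {4,6,8,9}:6  {5,7,8,9}:1  {6,7,8,9}:4
  |U|=5: {2,4,6,8,9}:10  {3,5,7,8,9}:1  {4,6,7,8,9}:10  {5,6,7,8,9}:5
  |U|=6: {1,3,5,7,8,9}:1  {2,4,6,7,8,9}:20  {3,5,6,7,8,9}:6  {4,5,6,7,8,9}:15
  |U|=7: {0,1,3,5,7,8,9}:1  {1,3,5,6,7,8,9}:7  {2,4,5,6,7,8,9}:35  {3,4,5,6,7,8,9}:21
  |U|=8: {0,1,3,5,6,7,8,9}:8  {1,3,4,5,6,7,8,9}:28  {2,3,4,5,6,7,8,9}:56
  start at 0(u): 84
  start at 2(e): 36
sum over floor = 120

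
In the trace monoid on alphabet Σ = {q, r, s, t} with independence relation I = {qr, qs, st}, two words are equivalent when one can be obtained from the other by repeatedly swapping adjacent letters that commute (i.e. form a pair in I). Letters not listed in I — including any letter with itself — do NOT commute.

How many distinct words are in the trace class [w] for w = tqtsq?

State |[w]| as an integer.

drop 0:t onto floor
drop 1:q onto {0:t}
drop 2:t onto {1:q}
drop 3:s onto floor
drop 4:q onto {2:t}
ground layer = {0:t, 3:s}
drop-orders for the pieces not yet dropped (sum over which currently-grounded one goes next):
  1 to go: {3} 1  {4} 1
  2 to go: {2,4} 1  {3,4} 2
  3 to go: {1,2,4} 1  {2,3,4} 3
  if 0:t drops first: 4 orders
  if 3:s drops first: 1 orders
heap linearizations: 5

5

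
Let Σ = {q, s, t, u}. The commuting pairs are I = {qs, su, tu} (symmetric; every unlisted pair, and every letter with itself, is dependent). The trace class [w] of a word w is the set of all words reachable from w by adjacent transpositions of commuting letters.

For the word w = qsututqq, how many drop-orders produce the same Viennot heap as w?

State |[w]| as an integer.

piece 0:q — minimal
piece 1:s — minimal
piece 2:u rests on {0:q}
piece 3:t rests on {0:q, 1:s}
piece 4:u rests on {2:u}
piece 5:t rests on {3:t}
piece 6:q rests on {4:u, 5:t}
piece 7:q rests on {6:q}
minimal pieces: {0:q, 1:s}
ways to finish when only these pieces remain (= sum over removing one remaining piece with nothing left below it):
  1 left: {7}→1
  2 left: {6,7}→1
  3 left: {4,6,7}→1  {5,6,7}→1
  4 left: {2,4,6,7}→1  {3,5,6,7}→1  {4,5,6,7}→2
  5 left: {1,3,5,6,7}→1  {2,4,5,6,7}→3  {3,4,5,6,7}→3
  6 left: {1,3,4,5,6,7}→4  {2,3,4,5,6,7}→6
  placing 0:q first → 10 extensions
  placing 1:s first → 6 extensions
total linear extensions = 16

16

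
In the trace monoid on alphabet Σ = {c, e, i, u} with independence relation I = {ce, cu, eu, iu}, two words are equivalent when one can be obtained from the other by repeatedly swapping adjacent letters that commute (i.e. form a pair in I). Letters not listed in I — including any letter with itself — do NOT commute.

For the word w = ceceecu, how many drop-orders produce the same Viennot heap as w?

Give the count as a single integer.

140

#0=c has no predecessor
#1=e has no predecessor
#2=c depends on [0:c]
#3=e depends on [1:e]
#4=e depends on [3:e]
#5=c depends on [2:c]
#6=u has no predecessor
sources: [0:c, 1:e, 6:u]
N(rest) = Σ N(rest − s) over sources s of rest; N(one piece) = 1:
  size 1 → [4]=1  [5]=1  [6]=1
  size 2 → [2,5]=1  [3,4]=1  [4,5]=2  [4,6]=2  [5,6]=2
  size 3 → [0,2,5]=1  [1,3,4]=1  [2,4,5]=3  [2,5,6]=3  [3,4,5]=3  [3,4,6]=3  [4,5,6]=6
  size 4 → [0,2,4,5]=4  [0,2,5,6]=4  [1,3,4,5]=4  [1,3,4,6]=4  [2,3,4,5]=6  [2,4,5,6]=12  [3,4,5,6]=12
  size 5 → [0,2,3,4,5]=10  [0,2,4,5,6]=20  [1,2,3,4,5]=10  [1,3,4,5,6]=20  [2,3,4,5,6]=30
  first=0(c) contributes 60
  first=1(e) contributes 60
  first=6(u) contributes 20
|[w]| = 140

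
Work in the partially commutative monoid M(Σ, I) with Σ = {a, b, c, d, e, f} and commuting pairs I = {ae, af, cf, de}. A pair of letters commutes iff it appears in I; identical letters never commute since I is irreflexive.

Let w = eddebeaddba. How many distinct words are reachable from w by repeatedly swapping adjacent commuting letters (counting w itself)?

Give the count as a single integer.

#0=e has no predecessor
#1=d has no predecessor
#2=d depends on [1:d]
#3=e depends on [0:e]
#4=b depends on [2:d, 3:e]
#5=e depends on [4:b]
#6=a depends on [4:b]
#7=d depends on [6:a]
#8=d depends on [7:d]
#9=b depends on [5:e, 8:d]
#10=a depends on [9:b]
sources: [0:e, 1:d]
N(rest) = Σ N(rest − s) over sources s of rest; N(one piece) = 1:
  size 1 → [10]=1
  size 2 → [9,10]=1
  size 3 → [5,9,10]=1  [8,9,10]=1
  size 4 → [5,8,9,10]=2  [7,8,9,10]=1
  size 5 → [5,7,8,9,10]=3  [6,7,8,9,10]=1
  size 6 → [5,6,7,8,9,10]=4
  size 7 → [4,5,6,7,8,9,10]=4
  size 8 → [2,4,5,6,7,8,9,10]=4  [3,4,5,6,7,8,9,10]=4
  size 9 → [0,3,4,5,6,7,8,9,10]=4  [1,2,4,5,6,7,8,9,10]=4  [2,3,4,5,6,7,8,9,10]=8
  first=0(e) contributes 12
  first=1(d) contributes 12
|[w]| = 24

24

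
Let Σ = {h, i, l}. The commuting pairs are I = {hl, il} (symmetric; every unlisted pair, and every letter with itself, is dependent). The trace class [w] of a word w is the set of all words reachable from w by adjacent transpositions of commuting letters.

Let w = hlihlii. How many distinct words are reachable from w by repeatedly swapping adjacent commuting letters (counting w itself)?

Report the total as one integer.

drop 0:h onto floor
drop 1:l onto floor
drop 2:i onto {0:h}
drop 3:h onto {2:i}
drop 4:l onto {1:l}
drop 5:i onto {3:h}
drop 6:i onto {5:i}
ground layer = {0:h, 1:l}
drop-orders for the pieces not yet dropped (sum over which currently-grounded one goes next):
  1 to go: {4} 1  {6} 1
  2 to go: {1,4} 1  {4,6} 2  {5,6} 1
  3 to go: {1,4,6} 3  {3,5,6} 1  {4,5,6} 3
  4 to go: {1,4,5,6} 6  {2,3,5,6} 1  {3,4,5,6} 4
  5 to go: {0,2,3,5,6} 1  {1,3,4,5,6} 10  {2,3,4,5,6} 5
  if 0:h drops first: 15 orders
  if 1:l drops first: 6 orders
heap linearizations: 21

21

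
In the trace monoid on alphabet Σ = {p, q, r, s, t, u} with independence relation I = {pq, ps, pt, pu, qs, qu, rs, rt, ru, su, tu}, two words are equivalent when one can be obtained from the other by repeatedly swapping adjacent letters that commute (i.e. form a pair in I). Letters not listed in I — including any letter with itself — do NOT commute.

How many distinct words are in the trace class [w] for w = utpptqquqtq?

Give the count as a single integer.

1980

0(u) covers ∅
1(t) covers ∅
2(p) covers ∅
3(p) covers 2:p
4(t) covers 1:t
5(q) covers 4:t
6(q) covers 5:q
7(u) covers 0:u
8(q) covers 6:q
9(t) covers 8:q
10(q) covers 9:t
floor of heap: 0:u, 1:t, 2:p
completions by unplaced set U, small U first (add the entries for U minus each lowest piece of U):
  |U|=1: {3}:1  {7}:1  {10}:1
  |U|=2: {0,7}:1  {2,3}:1  {3,7}:2  {3,10}:2  {7,10}:2  {9,10}:1
  |U|=3: {0,3,7}:3  {0,7,10}:3  {2,3,7}:3  {2,3,10}:3  {3,7,10}:6  {3,9,10}:3  {7,9,10}:3  {8,9,10}:1
  |U|=4: {0,2,3,7}:6  {0,3,7,10}:12  {0,7,9,10}:6  {2,3,7,10}:12  {2,3,9,10}:6  {3,7,9,10}:12  {3,8,9,10}:4  {6,8,9,10}:1  {7,8,9,10}:4
  |U|=5: {0,2,3,7,10}:30  {0,3,7,9,10}:30  {0,7,8,9,10}:10  {2,3,7,9,10}:30  {2,3,8,9,10}:10  {3,6,8,9,10}:5  {3,7,8,9,10}:20  {5,6,8,9,10}:1  {6,7,8,9,10}:5
  |U|=6: {0,2,3,7,9,10}:90  {0,3,7,8,9,10}:60  {0,6,7,8,9,10}:15  {2,3,6,8,9,10}:15  {2,3,7,8,9,10}:60  {3,5,6,8,9,10}:6  {3,6,7,8,9,10}:30  {4,5,6,8,9,10}:1  {5,6,7,8,9,10}:6
  |U|=7: {0,2,3,7,8,9,10}:210  {0,3,6,7,8,9,10}:105  {0,5,6,7,8,9,10}:21  {1,4,5,6,8,9,10}:1  {2,3,5,6,8,9,10}:21  {2,3,6,7,8,9,10}:105  {3,4,5,6,8,9,10}:7  {3,5,6,7,8,9,10}:42  {4,5,6,7,8,9,10}:7
  |U|=8: {0,2,3,6,7,8,9,10}:420  {0,3,5,6,7,8,9,10}:168  {0,4,5,6,7,8,9,10}:28  {1,3,4,5,6,8,9,10}:8  {1,4,5,6,7,8,9,10}:8  {2,3,4,5,6,8,9,10}:28  {2,3,5,6,7,8,9,10}:168  {3,4,5,6,7,8,9,10}:56
  |U|=9: {0,1,4,5,6,7,8,9,10}:36  {0,2,3,5,6,7,8,9,10}:756  {0,3,4,5,6,7,8,9,10}:252  {1,2,3,4,5,6,8,9,10}:36  {1,3,4,5,6,7,8,9,10}:72  {2,3,4,5,6,7,8,9,10}:252
  start at 0(u): 360
  start at 1(t): 1260
  start at 2(p): 360
sum over floor = 1980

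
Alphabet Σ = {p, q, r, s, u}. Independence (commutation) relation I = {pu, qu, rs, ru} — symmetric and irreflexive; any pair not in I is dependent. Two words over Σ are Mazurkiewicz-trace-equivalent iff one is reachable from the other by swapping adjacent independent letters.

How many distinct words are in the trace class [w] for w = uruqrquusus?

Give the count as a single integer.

0(u) covers ∅
1(r) covers ∅
2(u) covers 0:u
3(q) covers 1:r
4(r) covers 3:q
5(q) covers 4:r
6(u) covers 2:u
7(u) covers 6:u
8(s) covers 5:q, 7:u
9(u) covers 8:s
10(s) covers 9:u
floor of heap: 0:u, 1:r
completions by unplaced set U, small U first (add the entries for U minus each lowest piece of U):
  |U|=1: {10}:1
  |U|=2: {9,10}:1
  |U|=3: {8,9,10}:1
  |U|=4: {5,8,9,10}:1  {7,8,9,10}:1
  |U|=5: {4,5,8,9,10}:1  {5,7,8,9,10}:2  {6,7,8,9,10}:1
  |U|=6: {2,6,7,8,9,10}:1  {3,4,5,8,9,10}:1  {4,5,7,8,9,10}:3  {5,6,7,8,9,10}:3
  |U|=7: {0,2,6,7,8,9,10}:1  {1,3,4,5,8,9,10}:1  {2,5,6,7,8,9,10}:4  {3,4,5,7,8,9,10}:4  {4,5,6,7,8,9,10}:6
  |U|=8: {0,2,5,6,7,8,9,10}:5  {1,3,4,5,7,8,9,10}:5  {2,4,5,6,7,8,9,10}:10  {3,4,5,6,7,8,9,10}:10
  |U|=9: {0,2,4,5,6,7,8,9,10}:15  {1,3,4,5,6,7,8,9,10}:15  {2,3,4,5,6,7,8,9,10}:20
  start at 0(u): 35
  start at 1(r): 35
sum over floor = 70

70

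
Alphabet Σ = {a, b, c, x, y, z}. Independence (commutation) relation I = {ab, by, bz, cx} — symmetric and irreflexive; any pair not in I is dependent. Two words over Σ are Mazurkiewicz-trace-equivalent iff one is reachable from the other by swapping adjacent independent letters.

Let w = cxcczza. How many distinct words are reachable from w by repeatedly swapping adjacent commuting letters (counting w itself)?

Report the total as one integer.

4

0(c) covers ∅
1(x) covers ∅
2(c) covers 0:c
3(c) covers 2:c
4(z) covers 1:x, 3:c
5(z) covers 4:z
6(a) covers 5:z
floor of heap: 0:c, 1:x
completions by unplaced set U, small U first (add the entries for U minus each lowest piece of U):
  |U|=1: {6}:1
  |U|=2: {5,6}:1
  |U|=3: {4,5,6}:1
  |U|=4: {1,4,5,6}:1  {3,4,5,6}:1
  |U|=5: {1,3,4,5,6}:2  {2,3,4,5,6}:1
  start at 0(c): 3
  start at 1(x): 1
sum over floor = 4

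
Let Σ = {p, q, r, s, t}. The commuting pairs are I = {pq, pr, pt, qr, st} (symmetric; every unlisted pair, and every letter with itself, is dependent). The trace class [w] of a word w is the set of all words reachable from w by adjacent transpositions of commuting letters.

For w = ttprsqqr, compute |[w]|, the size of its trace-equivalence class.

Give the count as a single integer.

12

piece 0:t — minimal
piece 1:t rests on {0:t}
piece 2:p — minimal
piece 3:r rests on {1:t}
piece 4:s rests on {2:p, 3:r}
piece 5:q rests on {4:s}
piece 6:q rests on {5:q}
piece 7:r rests on {4:s}
minimal pieces: {0:t, 2:p}
ways to finish when only these pieces remain (= sum over removing one remaining piece with nothing left below it):
  1 left: {6}→1  {7}→1
  2 left: {5,6}→1  {6,7}→2
  3 left: {5,6,7}→3
  4 left: {4,5,6,7}→3
  5 left: {2,4,5,6,7}→3  {3,4,5,6,7}→3
  6 left: {1,3,4,5,6,7}→3  {2,3,4,5,6,7}→6
  placing 0:t first → 9 extensions
  placing 2:p first → 3 extensions
total linear extensions = 12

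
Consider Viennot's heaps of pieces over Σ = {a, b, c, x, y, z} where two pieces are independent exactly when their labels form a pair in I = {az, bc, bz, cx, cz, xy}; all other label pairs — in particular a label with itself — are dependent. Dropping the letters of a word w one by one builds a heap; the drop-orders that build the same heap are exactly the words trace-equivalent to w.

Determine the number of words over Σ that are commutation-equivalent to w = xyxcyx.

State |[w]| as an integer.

drop 0:x onto floor
drop 1:y onto floor
drop 2:x onto {0:x}
drop 3:c onto {1:y}
drop 4:y onto {3:c}
drop 5:x onto {2:x}
ground layer = {0:x, 1:y}
drop-orders for the pieces not yet dropped (sum over which currently-grounded one goes next):
  1 to go: {4} 1  {5} 1
  2 to go: {2,5} 1  {3,4} 1  {4,5} 2
  3 to go: {0,2,5} 1  {1,3,4} 1  {2,4,5} 3  {3,4,5} 3
  4 to go: {0,2,4,5} 4  {1,3,4,5} 4  {2,3,4,5} 6
  if 0:x drops first: 10 orders
  if 1:y drops first: 10 orders
heap linearizations: 20

20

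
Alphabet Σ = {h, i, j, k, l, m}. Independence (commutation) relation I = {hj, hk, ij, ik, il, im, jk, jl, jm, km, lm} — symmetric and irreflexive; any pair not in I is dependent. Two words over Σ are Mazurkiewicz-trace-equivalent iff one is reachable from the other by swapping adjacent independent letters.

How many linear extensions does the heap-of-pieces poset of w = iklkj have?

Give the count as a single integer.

20

0(i) covers ∅
1(k) covers ∅
2(l) covers 1:k
3(k) covers 2:l
4(j) covers ∅
floor of heap: 0:i, 1:k, 4:j
completions by unplaced set U, small U first (add the entries for U minus each lowest piece of U):
  |U|=1: {0}:1  {3}:1  {4}:1
  |U|=2: {0,3}:2  {0,4}:2  {2,3}:1  {3,4}:2
  |U|=3: {0,2,3}:3  {0,3,4}:6  {1,2,3}:1  {2,3,4}:3
  start at 0(i): 4
  start at 1(k): 12
  start at 4(j): 4
sum over floor = 20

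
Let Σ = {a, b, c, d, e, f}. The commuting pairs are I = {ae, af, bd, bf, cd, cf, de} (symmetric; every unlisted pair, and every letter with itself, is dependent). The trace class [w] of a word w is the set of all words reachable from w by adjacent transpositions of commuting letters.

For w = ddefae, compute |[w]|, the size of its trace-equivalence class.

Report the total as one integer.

10

#0=d has no predecessor
#1=d depends on [0:d]
#2=e has no predecessor
#3=f depends on [1:d, 2:e]
#4=a depends on [1:d]
#5=e depends on [3:f]
sources: [0:d, 2:e]
N(rest) = Σ N(rest − s) over sources s of rest; N(one piece) = 1:
  size 1 → [4]=1  [5]=1
  size 2 → [3,5]=1  [4,5]=2
  size 3 → [2,3,5]=1  [3,4,5]=3
  size 4 → [1,3,4,5]=3  [2,3,4,5]=4
  first=0(d) contributes 7
  first=2(e) contributes 3
|[w]| = 10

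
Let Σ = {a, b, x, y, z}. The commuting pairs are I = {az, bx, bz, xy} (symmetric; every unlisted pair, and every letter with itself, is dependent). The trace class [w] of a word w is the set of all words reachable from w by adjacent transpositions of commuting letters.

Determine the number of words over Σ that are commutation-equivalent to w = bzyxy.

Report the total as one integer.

drop 0:b onto floor
drop 1:z onto floor
drop 2:y onto {0:b, 1:z}
drop 3:x onto {1:z}
drop 4:y onto {2:y}
ground layer = {0:b, 1:z}
drop-orders for the pieces not yet dropped (sum over which currently-grounded one goes next):
  1 to go: {3} 1  {4} 1
  2 to go: {2,4} 1  {3,4} 2
  3 to go: {0,2,4} 1  {2,3,4} 3
  if 0:b drops first: 3 orders
  if 1:z drops first: 4 orders
heap linearizations: 7

7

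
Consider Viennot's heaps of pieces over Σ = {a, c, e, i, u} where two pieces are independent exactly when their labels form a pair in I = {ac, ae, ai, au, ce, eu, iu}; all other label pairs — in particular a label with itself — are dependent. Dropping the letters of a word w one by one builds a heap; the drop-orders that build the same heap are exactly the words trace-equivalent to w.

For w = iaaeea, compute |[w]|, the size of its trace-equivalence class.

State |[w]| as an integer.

20

piece 0:i — minimal
piece 1:a — minimal
piece 2:a rests on {1:a}
piece 3:e rests on {0:i}
piece 4:e rests on {3:e}
piece 5:a rests on {2:a}
minimal pieces: {0:i, 1:a}
ways to finish when only these pieces remain (= sum over removing one remaining piece with nothing left below it):
  1 left: {4}→1  {5}→1
  2 left: {2,5}→1  {3,4}→1  {4,5}→2
  3 left: {0,3,4}→1  {1,2,5}→1  {2,4,5}→3  {3,4,5}→3
  4 left: {0,3,4,5}→4  {1,2,4,5}→4  {2,3,4,5}→6
  placing 0:i first → 10 extensions
  placing 1:a first → 10 extensions
total linear extensions = 20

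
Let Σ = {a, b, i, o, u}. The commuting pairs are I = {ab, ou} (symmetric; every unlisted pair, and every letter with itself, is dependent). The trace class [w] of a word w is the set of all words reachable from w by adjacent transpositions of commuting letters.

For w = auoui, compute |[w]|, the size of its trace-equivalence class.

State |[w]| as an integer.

3

piece 0:a — minimal
piece 1:u rests on {0:a}
piece 2:o rests on {0:a}
piece 3:u rests on {1:u}
piece 4:i rests on {2:o, 3:u}
minimal pieces: {0:a}
ways to finish when only these pieces remain (= sum over removing one remaining piece with nothing left below it):
  1 left: {4}→1
  2 left: {2,4}→1  {3,4}→1
  3 left: {1,3,4}→1  {2,3,4}→2
  placing 0:a first → 3 extensions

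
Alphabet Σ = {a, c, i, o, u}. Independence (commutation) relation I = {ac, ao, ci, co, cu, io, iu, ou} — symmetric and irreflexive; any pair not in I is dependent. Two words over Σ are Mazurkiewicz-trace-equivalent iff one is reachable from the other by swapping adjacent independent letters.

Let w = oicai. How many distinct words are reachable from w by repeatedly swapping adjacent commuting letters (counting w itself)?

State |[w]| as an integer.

20

piece 0:o — minimal
piece 1:i — minimal
piece 2:c — minimal
piece 3:a rests on {1:i}
piece 4:i rests on {3:a}
minimal pieces: {0:o, 1:i, 2:c}
ways to finish when only these pieces remain (= sum over removing one remaining piece with nothing left below it):
  1 left: {0}→1  {2}→1  {4}→1
  2 left: {0,2}→2  {0,4}→2  {2,4}→2  {3,4}→1
  3 left: {0,2,4}→6  {0,3,4}→3  {1,3,4}→1  {2,3,4}→3
  placing 0:o first → 4 extensions
  placing 1:i first → 12 extensions
  placing 2:c first → 4 extensions
total linear extensions = 20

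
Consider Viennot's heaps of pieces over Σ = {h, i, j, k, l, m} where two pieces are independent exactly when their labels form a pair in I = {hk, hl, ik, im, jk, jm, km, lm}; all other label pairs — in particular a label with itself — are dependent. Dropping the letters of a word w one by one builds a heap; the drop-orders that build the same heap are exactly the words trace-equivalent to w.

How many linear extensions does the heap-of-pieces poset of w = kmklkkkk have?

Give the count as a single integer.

0(k) covers ∅
1(m) covers ∅
2(k) covers 0:k
3(l) covers 2:k
4(k) covers 3:l
5(k) covers 4:k
6(k) covers 5:k
7(k) covers 6:k
floor of heap: 0:k, 1:m
completions by unplaced set U, small U first (add the entries for U minus each lowest piece of U):
  |U|=1: {1}:1  {7}:1
  |U|=2: {1,7}:2  {6,7}:1
  |U|=3: {1,6,7}:3  {5,6,7}:1
  |U|=4: {1,5,6,7}:4  {4,5,6,7}:1
  |U|=5: {1,4,5,6,7}:5  {3,4,5,6,7}:1
  |U|=6: {1,3,4,5,6,7}:6  {2,3,4,5,6,7}:1
  start at 0(k): 7
  start at 1(m): 1
sum over floor = 8

8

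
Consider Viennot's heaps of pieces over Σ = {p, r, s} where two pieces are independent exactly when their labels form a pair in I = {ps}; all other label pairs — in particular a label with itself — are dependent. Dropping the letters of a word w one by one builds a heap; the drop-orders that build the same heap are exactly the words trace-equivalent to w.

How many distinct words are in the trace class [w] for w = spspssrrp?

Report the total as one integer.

drop 0:s onto floor
drop 1:p onto floor
drop 2:s onto {0:s}
drop 3:p onto {1:p}
drop 4:s onto {2:s}
drop 5:s onto {4:s}
drop 6:r onto {3:p, 5:s}
drop 7:r onto {6:r}
drop 8:p onto {7:r}
ground layer = {0:s, 1:p}
drop-orders for the pieces not yet dropped (sum over which currently-grounded one goes next):
  1 to go: {8} 1
  2 to go: {7,8} 1
  3 to go: {6,7,8} 1
  4 to go: {3,6,7,8} 1  {5,6,7,8} 1
  5 to go: {1,3,6,7,8} 1  {3,5,6,7,8} 2  {4,5,6,7,8} 1
  6 to go: {1,3,5,6,7,8} 3  {2,4,5,6,7,8} 1  {3,4,5,6,7,8} 3
  7 to go: {0,2,4,5,6,7,8} 1  {1,3,4,5,6,7,8} 6  {2,3,4,5,6,7,8} 4
  if 0:s drops first: 10 orders
  if 1:p drops first: 5 orders
heap linearizations: 15

15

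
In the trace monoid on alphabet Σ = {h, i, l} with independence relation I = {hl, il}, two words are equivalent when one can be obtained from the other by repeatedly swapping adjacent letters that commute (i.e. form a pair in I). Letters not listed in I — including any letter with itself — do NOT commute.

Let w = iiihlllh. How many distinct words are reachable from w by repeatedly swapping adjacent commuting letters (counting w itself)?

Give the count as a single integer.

56

piece 0:i — minimal
piece 1:i rests on {0:i}
piece 2:i rests on {1:i}
piece 3:h rests on {2:i}
piece 4:l — minimal
piece 5:l rests on {4:l}
piece 6:l rests on {5:l}
piece 7:h rests on {3:h}
minimal pieces: {0:i, 4:l}
ways to finish when only these pieces remain (= sum over removing one remaining piece with nothing left below it):
  1 left: {6}→1  {7}→1
  2 left: {3,7}→1  {5,6}→1  {6,7}→2
  3 left: {2,3,7}→1  {3,6,7}→3  {4,5,6}→1  {5,6,7}→3
  4 left: {1,2,3,7}→1  {2,3,6,7}→4  {3,5,6,7}→6  {4,5,6,7}→4
  5 left: {0,1,2,3,7}→1  {1,2,3,6,7}→5  {2,3,5,6,7}→10  {3,4,5,6,7}→10
  6 left: {0,1,2,3,6,7}→6  {1,2,3,5,6,7}→15  {2,3,4,5,6,7}→20
  placing 0:i first → 35 extensions
  placing 4:l first → 21 extensions
total linear extensions = 56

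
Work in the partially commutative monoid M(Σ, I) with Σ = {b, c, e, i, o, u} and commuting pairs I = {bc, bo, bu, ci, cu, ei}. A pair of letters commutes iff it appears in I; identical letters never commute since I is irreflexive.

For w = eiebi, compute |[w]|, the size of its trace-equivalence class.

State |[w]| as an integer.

3

#0=e has no predecessor
#1=i has no predecessor
#2=e depends on [0:e]
#3=b depends on [1:i, 2:e]
#4=i depends on [3:b]
sources: [0:e, 1:i]
N(rest) = Σ N(rest − s) over sources s of rest; N(one piece) = 1:
  size 1 → [4]=1
  size 2 → [3,4]=1
  size 3 → [1,3,4]=1  [2,3,4]=1
  first=0(e) contributes 2
  first=1(i) contributes 1
|[w]| = 3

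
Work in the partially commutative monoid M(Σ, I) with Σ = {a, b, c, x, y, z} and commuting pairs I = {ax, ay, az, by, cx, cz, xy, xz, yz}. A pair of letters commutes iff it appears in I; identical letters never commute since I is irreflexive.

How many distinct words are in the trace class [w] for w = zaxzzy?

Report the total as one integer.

120

drop 0:z onto floor
drop 1:a onto floor
drop 2:x onto floor
drop 3:z onto {0:z}
drop 4:z onto {3:z}
drop 5:y onto floor
ground layer = {0:z, 1:a, 2:x, 5:y}
drop-orders for the pieces not yet dropped (sum over which currently-grounded one goes next):
  1 to go: {1} 1  {2} 1  {4} 1  {5} 1
  2 to go: {1,2} 2  {1,4} 2  {1,5} 2  {2,4} 2  {2,5} 2  {3,4} 1  {4,5} 2
  3 to go: {0,3,4} 1  {1,2,4} 6  {1,2,5} 6  {1,3,4} 3  {1,4,5} 6  {2,3,4} 3  {2,4,5} 6  {3,4,5} 3
  4 to go: {0,1,3,4} 4  {0,2,3,4} 4  {0,3,4,5} 4  {1,2,3,4} 12  {1,2,4,5} 24  {1,3,4,5} 12  {2,3,4,5} 12
  if 0:z drops first: 60 orders
  if 1:a drops first: 20 orders
  if 2:x drops first: 20 orders
  if 5:y drops first: 20 orders
heap linearizations: 120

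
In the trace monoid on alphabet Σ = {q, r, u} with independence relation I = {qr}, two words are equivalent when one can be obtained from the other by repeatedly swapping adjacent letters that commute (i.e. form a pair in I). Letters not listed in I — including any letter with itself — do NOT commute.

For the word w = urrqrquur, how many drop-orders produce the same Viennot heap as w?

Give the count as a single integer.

10

#0=u has no predecessor
#1=r depends on [0:u]
#2=r depends on [1:r]
#3=q depends on [0:u]
#4=r depends on [2:r]
#5=q depends on [3:q]
#6=u depends on [4:r, 5:q]
#7=u depends on [6:u]
#8=r depends on [7:u]
sources: [0:u]
N(rest) = Σ N(rest − s) over sources s of rest; N(one piece) = 1:
  size 1 → [8]=1
  size 2 → [7,8]=1
  size 3 → [6,7,8]=1
  size 4 → [4,6,7,8]=1  [5,6,7,8]=1
  size 5 → [2,4,6,7,8]=1  [3,5,6,7,8]=1  [4,5,6,7,8]=2
  size 6 → [1,2,4,6,7,8]=1  [2,4,5,6,7,8]=3  [3,4,5,6,7,8]=3
  size 7 → [1,2,4,5,6,7,8]=4  [2,3,4,5,6,7,8]=6
  first=0(u) contributes 10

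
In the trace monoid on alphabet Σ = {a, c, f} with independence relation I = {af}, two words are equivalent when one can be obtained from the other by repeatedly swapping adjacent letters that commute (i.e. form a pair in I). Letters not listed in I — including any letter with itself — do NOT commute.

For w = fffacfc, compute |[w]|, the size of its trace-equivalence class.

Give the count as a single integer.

4

drop 0:f onto floor
drop 1:f onto {0:f}
drop 2:f onto {1:f}
drop 3:a onto floor
drop 4:c onto {2:f, 3:a}
drop 5:f onto {4:c}
drop 6:c onto {5:f}
ground layer = {0:f, 3:a}
drop-orders for the pieces not yet dropped (sum over which currently-grounded one goes next):
  1 to go: {6} 1
  2 to go: {5,6} 1
  3 to go: {4,5,6} 1
  4 to go: {2,4,5,6} 1  {3,4,5,6} 1
  5 to go: {1,2,4,5,6} 1  {2,3,4,5,6} 2
  if 0:f drops first: 3 orders
  if 3:a drops first: 1 orders
heap linearizations: 4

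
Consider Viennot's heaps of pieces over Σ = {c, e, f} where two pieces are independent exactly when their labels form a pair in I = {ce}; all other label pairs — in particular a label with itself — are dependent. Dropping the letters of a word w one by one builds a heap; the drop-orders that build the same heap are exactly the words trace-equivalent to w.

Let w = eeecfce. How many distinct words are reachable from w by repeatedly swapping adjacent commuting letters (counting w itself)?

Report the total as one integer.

8

piece 0:e — minimal
piece 1:e rests on {0:e}
piece 2:e rests on {1:e}
piece 3:c — minimal
piece 4:f rests on {2:e, 3:c}
piece 5:c rests on {4:f}
piece 6:e rests on {4:f}
minimal pieces: {0:e, 3:c}
ways to finish when only these pieces remain (= sum over removing one remaining piece with nothing left below it):
  1 left: {5}→1  {6}→1
  2 left: {5,6}→2
  3 left: {4,5,6}→2
  4 left: {2,4,5,6}→2  {3,4,5,6}→2
  5 left: {1,2,4,5,6}→2  {2,3,4,5,6}→4
  placing 0:e first → 6 extensions
  placing 3:c first → 2 extensions
total linear extensions = 8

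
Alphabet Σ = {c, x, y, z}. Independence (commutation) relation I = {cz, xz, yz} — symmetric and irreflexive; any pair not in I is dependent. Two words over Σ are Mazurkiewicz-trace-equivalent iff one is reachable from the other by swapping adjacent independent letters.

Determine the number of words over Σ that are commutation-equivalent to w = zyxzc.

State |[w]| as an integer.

10

piece 0:z — minimal
piece 1:y — minimal
piece 2:x rests on {1:y}
piece 3:z rests on {0:z}
piece 4:c rests on {2:x}
minimal pieces: {0:z, 1:y}
ways to finish when only these pieces remain (= sum over removing one remaining piece with nothing left below it):
  1 left: {3}→1  {4}→1
  2 left: {0,3}→1  {2,4}→1  {3,4}→2
  3 left: {0,3,4}→3  {1,2,4}→1  {2,3,4}→3
  placing 0:z first → 4 extensions
  placing 1:y first → 6 extensions
total linear extensions = 10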